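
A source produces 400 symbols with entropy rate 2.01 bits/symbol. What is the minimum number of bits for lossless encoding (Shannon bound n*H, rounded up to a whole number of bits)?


Minimum bits >= n * H = 400 * 2.01 = 804.0, rounded up to a whole number of bits = 804

804 bits


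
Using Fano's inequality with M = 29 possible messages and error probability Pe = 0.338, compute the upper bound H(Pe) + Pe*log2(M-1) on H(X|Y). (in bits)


H(Pe) = -Pe*log2(Pe) - (1-Pe)*log2(1-Pe) = -0.338*log2(0.338) - 0.662*log2(0.662) = 0.528938 + 0.393954 = 0.9229. Pe*log2(M-1) = 0.338*log2(28) = 1.624886. Bound = H(Pe) + Pe*log2(M-1) = 0.528938 + 0.393954 + 1.624886 = 2.5478

2.5478 bits


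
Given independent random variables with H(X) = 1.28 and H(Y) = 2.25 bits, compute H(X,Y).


For independent variables, H(X,Y) = H(X) + H(Y) = 1.28 + 2.25 = 3.53

3.53 bits


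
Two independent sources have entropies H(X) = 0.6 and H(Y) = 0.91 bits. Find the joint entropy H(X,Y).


For independent variables, H(X,Y) = H(X) + H(Y) = 0.6 + 0.91 = 1.51

1.51 bits


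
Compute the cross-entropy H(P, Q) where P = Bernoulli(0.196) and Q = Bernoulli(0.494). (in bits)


H(P,Q) = -p*log2(q) - (1-p)*log2(1-q). -0.196*log2(0.494) = 0.199414; -0.804*log2(0.506) = 0.790164. H(P,Q) = 0.199414 + 0.790164 = 0.9896

0.9896 bits


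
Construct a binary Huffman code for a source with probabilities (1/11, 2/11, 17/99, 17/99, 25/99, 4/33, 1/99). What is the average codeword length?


Huffman construction (repeatedly merge the two least-probable nodes; each merge adds 1 bit to every symbol beneath it): 1/99 + 1/11 = 10/99; 10/99 + 4/33 = 2/9; 17/99 + 17/99 = 34/99; 2/11 + 2/9 = 40/99; 25/99 + 34/99 = 59/99; 40/99 + 59/99 = 1. Resulting codeword lengths (in the order the probabilities were given): (4, 2, 3, 3, 2, 3, 4). L_avg = sum(p_i * l_i) = 1/11*4 + 2/11*2 + 17/99*3 + 17/99*3 + 25/99*2 + 4/33*3 + 1/99*4 = 8/3 = 2.6667

2.6667 bits


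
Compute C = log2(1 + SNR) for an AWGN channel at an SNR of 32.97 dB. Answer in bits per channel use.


SNR_linear = 10^(32.97/10) = 1981.527; C = log2(1 + SNR_linear) = log2(1 + 1981.527) = 10.9531

10.9531 bits/channel use


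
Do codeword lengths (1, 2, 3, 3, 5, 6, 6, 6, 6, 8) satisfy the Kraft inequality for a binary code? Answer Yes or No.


Kraft sum = sum(2^(-l_i)) = 1.0977, need <= 1. Result: violated (a binary prefix-free code with these lengths cannot exist)

No


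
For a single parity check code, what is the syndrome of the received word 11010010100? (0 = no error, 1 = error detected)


Syndrome = XOR of all bits = 1 XOR 1 XOR 0 XOR 1 XOR 0 XOR 0 XOR 1 XOR 0 XOR 1 XOR 0 XOR 0 = 1

1


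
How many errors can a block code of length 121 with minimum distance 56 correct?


Correction capability = floor((d-1)/2) = floor((56-1)/2) = 27

27 errors


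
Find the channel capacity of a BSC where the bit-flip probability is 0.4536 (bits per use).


H(p) = -p*log2(p) - (1-p)*log2(1-p) = -0.4536*log2(0.4536) - 0.5464*log2(0.5464) = 0.517334 + 0.476445 = 0.9938. C = 1 - H(p) = 1 - 0.9938 = 0.0062

0.0062 bits


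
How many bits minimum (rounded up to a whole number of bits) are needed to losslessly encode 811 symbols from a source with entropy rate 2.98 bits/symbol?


Minimum bits >= n * H = 811 * 2.98 = 2416.78, rounded up to a whole number of bits = 2417

2417 bits


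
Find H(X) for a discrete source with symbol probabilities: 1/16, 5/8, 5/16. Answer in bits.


H = -sum(p_i * log2(p_i)). Terms: -(1/16)*log2(1/16) = 0.250000; -(5/8)*log2(5/8) = 0.423795; -(5/16)*log2(5/16) = 0.524397. H = 0.250000 + 0.423795 + 0.524397 = 1.1982

1.1982 bits


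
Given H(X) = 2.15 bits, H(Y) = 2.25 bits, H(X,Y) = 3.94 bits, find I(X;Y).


I(X;Y) = H(X) + H(Y) - H(X,Y) = 2.15 + 2.25 - 3.94 = 0.46

0.46 bits


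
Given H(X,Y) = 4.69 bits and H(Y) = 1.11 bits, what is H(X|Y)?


H(X|Y) = H(X,Y) - H(Y) = 4.69 - 1.11 = 3.58

3.58 bits


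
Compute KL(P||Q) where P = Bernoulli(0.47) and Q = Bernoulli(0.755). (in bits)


KL = p*log2(p/q) + (1-p)*log2((1-p)/(1-q)) = 0.47*log2(0.47/0.755) + 0.53*log2(0.53/0.245) = 0.2686

0.2686 bits


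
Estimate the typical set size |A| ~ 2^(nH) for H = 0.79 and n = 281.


log2|A_typical| = nH = 281 * 0.79 = 221.99, so |A_typical| ~ 2^221.99 = 6.693e+66

6.693e+66


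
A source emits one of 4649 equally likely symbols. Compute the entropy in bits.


H = log2(n) = log2(4649) = 12.1827

12.1827 bits


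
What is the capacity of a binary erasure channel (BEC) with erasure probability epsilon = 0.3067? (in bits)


C = 1 - epsilon = 1 - 0.3067 = 0.6933

0.6933 bits


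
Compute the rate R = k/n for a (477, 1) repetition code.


Rate = k/n = 1/477

1/477


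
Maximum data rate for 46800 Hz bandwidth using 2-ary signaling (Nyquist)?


Rate = 2 * B * log2(M) = 2 * 46800 * 1.0 = 93600.0

93600.0 bps


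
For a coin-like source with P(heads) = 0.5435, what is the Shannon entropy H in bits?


H = -p*log2(p) - (1-p)*log2(1-p). -0.5435*log2(0.5435) = 0.478089; -0.4565*log2(0.4565) = 0.516444. H = 0.478089 + 0.516444 = 0.9945

0.9945 bits


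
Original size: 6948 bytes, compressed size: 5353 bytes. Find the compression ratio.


Ratio = original / compressed = 6948 / 5353 = 1.298

1.298


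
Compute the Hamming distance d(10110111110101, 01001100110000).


Count differing positions: ^ ^ ^ ^ ^ . ^ ^ . . . ^ . ^ = 9 differences

9


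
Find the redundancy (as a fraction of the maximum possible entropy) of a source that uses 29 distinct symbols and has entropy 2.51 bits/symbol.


H_max = log2(K) = log2(29) = 4.858 bits/symbol. Redundancy = 1 - H/H_max = 1 - 2.51/4.858 = 1 - 0.5167 = 0.4833

0.4833


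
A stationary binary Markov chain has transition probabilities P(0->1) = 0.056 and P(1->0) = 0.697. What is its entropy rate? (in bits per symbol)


Stationary distribution: pi_0 = p10/(p01+p10) = 0.9256, pi_1 = 0.0744. Entropy rate H' = pi_0*H(p01) + pi_1*H(p10) = 0.9256*0.3114 + 0.0744*0.8849 = 0.354

0.354 bits/symbol


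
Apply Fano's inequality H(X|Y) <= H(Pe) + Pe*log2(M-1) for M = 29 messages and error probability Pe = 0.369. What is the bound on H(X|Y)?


H(Pe) = -Pe*log2(Pe) - (1-Pe)*log2(1-Pe) = -0.369*log2(0.369) - 0.631*log2(0.631) = 0.530735 + 0.419166 = 0.9499. Pe*log2(M-1) = 0.369*log2(28) = 1.773914. Bound = H(Pe) + Pe*log2(M-1) = 0.530735 + 0.419166 + 1.773914 = 2.7238

2.7238 bits


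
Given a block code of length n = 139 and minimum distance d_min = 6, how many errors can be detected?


Detection capability = d_min - 1 = 6 - 1 = 5

5 errors


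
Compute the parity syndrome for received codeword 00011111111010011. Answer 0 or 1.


Syndrome = XOR of all bits = 0 XOR 0 XOR 0 XOR 1 XOR 1 XOR 1 XOR 1 XOR 1 XOR 1 XOR 1 XOR 1 XOR 0 XOR 1 XOR 0 XOR 0 XOR 1 XOR 1 = 1

1


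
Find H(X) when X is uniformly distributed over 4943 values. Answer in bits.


H = log2(n) = log2(4943) = 12.2712

12.2712 bits


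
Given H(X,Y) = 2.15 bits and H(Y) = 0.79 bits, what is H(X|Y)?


H(X|Y) = H(X,Y) - H(Y) = 2.15 - 0.79 = 1.36

1.36 bits


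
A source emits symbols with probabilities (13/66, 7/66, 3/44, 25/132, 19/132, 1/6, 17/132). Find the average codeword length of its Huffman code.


Huffman construction (repeatedly merge the two least-probable nodes; each merge adds 1 bit to every symbol beneath it): 3/44 + 7/66 = 23/132; 17/132 + 19/132 = 3/11; 1/6 + 23/132 = 15/44; 25/132 + 13/66 = 17/44; 3/11 + 15/44 = 27/44; 17/44 + 27/44 = 1. Resulting codeword lengths (in the order the probabilities were given): (2, 4, 4, 2, 3, 3, 3). L_avg = sum(p_i * l_i) = 13/66*2 + 7/66*4 + 3/44*4 + 25/132*2 + 19/132*3 + 1/6*3 + 17/132*3 = 92/33 = 2.7879

2.7879 bits


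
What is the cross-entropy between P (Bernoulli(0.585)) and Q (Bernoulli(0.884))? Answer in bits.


H(P,Q) = -p*log2(q) - (1-p)*log2(1-q). -0.585*log2(0.884) = 0.104061; -0.415*log2(0.116) = 1.289738. H(P,Q) = 0.104061 + 1.289738 = 1.3938

1.3938 bits


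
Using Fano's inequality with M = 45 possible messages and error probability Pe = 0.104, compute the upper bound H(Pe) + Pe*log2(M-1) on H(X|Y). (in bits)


H(Pe) = -Pe*log2(Pe) - (1-Pe)*log2(1-Pe) = -0.104*log2(0.104) - 0.896*log2(0.896) = 0.339596 + 0.141953 = 0.4815. Pe*log2(M-1) = 0.104*log2(44) = 0.567781. Bound = H(Pe) + Pe*log2(M-1) = 0.339596 + 0.141953 + 0.567781 = 1.0493

1.0493 bits


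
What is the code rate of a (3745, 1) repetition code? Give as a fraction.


Rate = k/n = 1/3745

1/3745


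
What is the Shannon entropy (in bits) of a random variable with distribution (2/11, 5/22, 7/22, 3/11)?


H = -sum(p_i * log2(p_i)). Terms: -(2/11)*log2(2/11) = 0.447169; -(5/22)*log2(5/22) = 0.485796; -(7/22)*log2(7/22) = 0.525661; -(3/11)*log2(3/11) = 0.511219. H = 0.447169 + 0.485796 + 0.525661 + 0.511219 = 1.9698

1.9698 bits


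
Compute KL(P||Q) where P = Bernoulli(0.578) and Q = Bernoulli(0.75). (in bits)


KL = p*log2(p/q) + (1-p)*log2((1-p)/(1-q)) = 0.578*log2(0.578/0.75) + 0.422*log2(0.422/0.25) = 0.1015

0.1015 bits


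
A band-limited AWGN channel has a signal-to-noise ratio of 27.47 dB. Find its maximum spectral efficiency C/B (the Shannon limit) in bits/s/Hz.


SNR_linear = 10^(27.47/10) = 558.4702; C/B = log2(1 + SNR_linear) = log2(1 + 558.4702) = 9.1279

9.1279 bits/s/Hz


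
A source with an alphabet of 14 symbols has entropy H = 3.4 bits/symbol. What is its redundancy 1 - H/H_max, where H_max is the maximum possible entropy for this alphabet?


H_max = log2(K) = log2(14) = 3.8074 bits/symbol. Redundancy = 1 - H/H_max = 1 - 3.4/3.8074 = 1 - 0.893 = 0.107

0.107


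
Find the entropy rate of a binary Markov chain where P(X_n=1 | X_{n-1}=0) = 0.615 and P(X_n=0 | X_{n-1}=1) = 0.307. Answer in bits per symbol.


Stationary distribution: pi_0 = p10/(p01+p10) = 0.333, pi_1 = 0.667. Entropy rate H' = pi_0*H(p01) + pi_1*H(p10) = 0.333*0.9615 + 0.667*0.8897 = 0.9136

0.9136 bits/symbol


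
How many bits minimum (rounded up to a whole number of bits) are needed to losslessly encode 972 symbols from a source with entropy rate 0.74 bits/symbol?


Minimum bits >= n * H = 972 * 0.74 = 719.28, rounded up to a whole number of bits = 720

720 bits


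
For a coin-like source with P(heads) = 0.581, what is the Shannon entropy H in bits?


H = -p*log2(p) - (1-p)*log2(1-p). -0.581*log2(0.581) = 0.455150; -0.419*log2(0.419) = 0.525836. H = 0.455150 + 0.525836 = 0.981

0.981 bits


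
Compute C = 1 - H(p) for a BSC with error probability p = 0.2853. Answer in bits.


H(p) = -p*log2(p) - (1-p)*log2(1-p) = -0.2853*log2(0.2853) - 0.7147*log2(0.7147) = 0.516236 + 0.346337 = 0.8626. C = 1 - H(p) = 1 - 0.8626 = 0.1374

0.1374 bits


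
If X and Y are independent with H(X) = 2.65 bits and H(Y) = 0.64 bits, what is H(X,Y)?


For independent variables, H(X,Y) = H(X) + H(Y) = 2.65 + 0.64 = 3.29

3.29 bits


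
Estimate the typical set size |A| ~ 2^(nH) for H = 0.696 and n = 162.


log2|A_typical| = nH = 162 * 0.696 = 112.752, so |A_typical| ~ 2^112.752 = 8.744e+33

8.744e+33


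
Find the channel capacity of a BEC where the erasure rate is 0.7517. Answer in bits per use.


C = 1 - epsilon = 1 - 0.7517 = 0.2483

0.2483 bits


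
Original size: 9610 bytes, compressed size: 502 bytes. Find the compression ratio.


Ratio = original / compressed = 9610 / 502 = 19.1434

19.1434


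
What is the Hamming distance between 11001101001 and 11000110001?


Count differing positions: . . . . ^ . ^ ^ . . . = 3 differences

3


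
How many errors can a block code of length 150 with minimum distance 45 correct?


Correction capability = floor((d-1)/2) = floor((45-1)/2) = 22

22 errors


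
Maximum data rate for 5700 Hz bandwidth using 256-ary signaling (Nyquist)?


Rate = 2 * B * log2(M) = 2 * 5700 * 8.0 = 91200.0

91200.0 bps


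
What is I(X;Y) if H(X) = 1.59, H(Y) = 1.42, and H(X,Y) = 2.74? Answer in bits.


I(X;Y) = H(X) + H(Y) - H(X,Y) = 1.59 + 1.42 - 2.74 = 0.27

0.27 bits


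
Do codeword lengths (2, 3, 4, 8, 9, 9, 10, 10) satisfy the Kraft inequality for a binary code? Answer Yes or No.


Kraft sum = sum(2^(-l_i)) = 0.4473, need <= 1. Result: satisfied (a binary prefix-free code with these lengths exists)

Yes


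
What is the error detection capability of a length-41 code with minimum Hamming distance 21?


Detection capability = d_min - 1 = 21 - 1 = 20

20 errors


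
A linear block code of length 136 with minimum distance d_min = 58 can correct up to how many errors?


Correction capability = floor((d-1)/2) = floor((58-1)/2) = 28

28 errors


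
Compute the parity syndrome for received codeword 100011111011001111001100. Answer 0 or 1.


Syndrome = XOR of all bits = 1 XOR 0 XOR 0 XOR 0 XOR 1 XOR 1 XOR 1 XOR 1 XOR 1 XOR 0 XOR 1 XOR 1 XOR 0 XOR 0 XOR 1 XOR 1 XOR 1 XOR 1 XOR 0 XOR 0 XOR 1 XOR 1 XOR 0 XOR 0 = 0

0


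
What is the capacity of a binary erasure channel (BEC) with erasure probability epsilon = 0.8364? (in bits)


C = 1 - epsilon = 1 - 0.8364 = 0.1636

0.1636 bits


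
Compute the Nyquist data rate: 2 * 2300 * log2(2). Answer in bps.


Rate = 2 * B * log2(M) = 2 * 2300 * 1.0 = 4600.0

4600.0 bps


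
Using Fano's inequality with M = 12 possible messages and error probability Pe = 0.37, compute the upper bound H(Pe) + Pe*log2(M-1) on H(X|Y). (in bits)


H(Pe) = -Pe*log2(Pe) - (1-Pe)*log2(1-Pe) = -0.37*log2(0.37) - 0.63*log2(0.63) = 0.530729 + 0.419943 = 0.9507. Pe*log2(M-1) = 0.37*log2(11) = 1.279990. Bound = H(Pe) + Pe*log2(M-1) = 0.530729 + 0.419943 + 1.279990 = 2.2307

2.2307 bits


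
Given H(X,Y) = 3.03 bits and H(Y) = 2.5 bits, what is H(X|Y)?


H(X|Y) = H(X,Y) - H(Y) = 3.03 - 2.5 = 0.53

0.53 bits


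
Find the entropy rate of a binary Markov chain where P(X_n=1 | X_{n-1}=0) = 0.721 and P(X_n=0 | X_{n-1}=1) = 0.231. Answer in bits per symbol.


Stationary distribution: pi_0 = p10/(p01+p10) = 0.2426, pi_1 = 0.7574. Entropy rate H' = pi_0*H(p01) + pi_1*H(p10) = 0.2426*0.8541 + 0.7574*0.7798 = 0.7978

0.7978 bits/symbol


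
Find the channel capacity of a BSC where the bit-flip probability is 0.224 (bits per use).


H(p) = -p*log2(p) - (1-p)*log2(1-p) = -0.224*log2(0.224) - 0.776*log2(0.776) = 0.483488 + 0.283916 = 0.7674. C = 1 - H(p) = 1 - 0.7674 = 0.2326

0.2326 bits


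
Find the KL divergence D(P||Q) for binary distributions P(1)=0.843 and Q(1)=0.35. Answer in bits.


KL = p*log2(p/q) + (1-p)*log2((1-p)/(1-q)) = 0.843*log2(0.843/0.35) + 0.157*log2(0.157/0.65) = 0.7473

0.7473 bits


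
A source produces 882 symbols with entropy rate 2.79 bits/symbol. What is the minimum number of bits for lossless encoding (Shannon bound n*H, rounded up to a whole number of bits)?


Minimum bits >= n * H = 882 * 2.79 = 2460.78, rounded up to a whole number of bits = 2461

2461 bits


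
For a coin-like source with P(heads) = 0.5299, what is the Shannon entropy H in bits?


H = -p*log2(p) - (1-p)*log2(1-p). -0.5299*log2(0.5299) = 0.485499; -0.4701*log2(0.4701) = 0.511920. H = 0.485499 + 0.511920 = 0.9974

0.9974 bits


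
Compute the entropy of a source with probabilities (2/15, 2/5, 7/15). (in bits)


H = -sum(p_i * log2(p_i)). Terms: -(2/15)*log2(2/15) = 0.387585; -(2/5)*log2(2/5) = 0.528771; -(7/15)*log2(7/15) = 0.513117. H = 0.387585 + 0.528771 + 0.513117 = 1.4295

1.4295 bits


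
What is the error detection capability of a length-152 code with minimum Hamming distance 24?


Detection capability = d_min - 1 = 24 - 1 = 23

23 errors


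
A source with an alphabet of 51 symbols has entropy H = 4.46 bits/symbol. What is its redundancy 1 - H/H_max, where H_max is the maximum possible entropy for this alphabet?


H_max = log2(K) = log2(51) = 5.6724 bits/symbol. Redundancy = 1 - H/H_max = 1 - 4.46/5.6724 = 1 - 0.7863 = 0.2137

0.2137


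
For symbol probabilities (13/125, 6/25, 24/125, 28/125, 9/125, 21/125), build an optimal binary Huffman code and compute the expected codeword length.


Huffman construction (repeatedly merge the two least-probable nodes; each merge adds 1 bit to every symbol beneath it): 9/125 + 13/125 = 22/125; 21/125 + 22/125 = 43/125; 24/125 + 28/125 = 52/125; 6/25 + 43/125 = 73/125; 52/125 + 73/125 = 1. Resulting codeword lengths (in the order the probabilities were given): (4, 2, 2, 2, 4, 3). L_avg = sum(p_i * l_i) = 13/125*4 + 6/25*2 + 24/125*2 + 28/125*2 + 9/125*4 + 21/125*3 = 63/25 = 2.52

2.52 bits


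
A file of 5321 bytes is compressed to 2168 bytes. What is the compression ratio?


Ratio = original / compressed = 5321 / 2168 = 2.4543

2.4543


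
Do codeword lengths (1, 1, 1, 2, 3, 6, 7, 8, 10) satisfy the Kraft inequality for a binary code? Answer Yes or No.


Kraft sum = sum(2^(-l_i)) = 1.9033, need <= 1. Result: violated (a binary prefix-free code with these lengths cannot exist)

No


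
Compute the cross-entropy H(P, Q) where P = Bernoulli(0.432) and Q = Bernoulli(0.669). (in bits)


H(P,Q) = -p*log2(q) - (1-p)*log2(1-q). -0.432*log2(0.669) = 0.250526; -0.568*log2(0.331) = 0.906015. H(P,Q) = 0.250526 + 0.906015 = 1.1565

1.1565 bits


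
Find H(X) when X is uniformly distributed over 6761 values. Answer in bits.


H = log2(n) = log2(6761) = 12.723

12.723 bits


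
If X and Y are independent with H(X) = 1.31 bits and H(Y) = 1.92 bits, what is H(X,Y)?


For independent variables, H(X,Y) = H(X) + H(Y) = 1.31 + 1.92 = 3.23

3.23 bits


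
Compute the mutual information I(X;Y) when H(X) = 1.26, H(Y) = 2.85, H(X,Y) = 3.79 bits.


I(X;Y) = H(X) + H(Y) - H(X,Y) = 1.26 + 2.85 - 3.79 = 0.32

0.32 bits


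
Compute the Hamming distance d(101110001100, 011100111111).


Count differing positions: ^ ^ . . ^ . ^ ^ . . ^ ^ = 7 differences

7


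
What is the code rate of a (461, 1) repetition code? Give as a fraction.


Rate = k/n = 1/461

1/461


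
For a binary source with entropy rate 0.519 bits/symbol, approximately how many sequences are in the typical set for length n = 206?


log2|A_typical| = nH = 206 * 0.519 = 106.914, so |A_typical| ~ 2^106.914 = 1.529e+32

1.529e+32


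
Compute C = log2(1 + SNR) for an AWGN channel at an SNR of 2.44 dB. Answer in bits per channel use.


SNR_linear = 10^(2.44/10) = 1.7539; C = log2(1 + SNR_linear) = log2(1 + 1.7539) = 1.4615

1.4615 bits/channel use


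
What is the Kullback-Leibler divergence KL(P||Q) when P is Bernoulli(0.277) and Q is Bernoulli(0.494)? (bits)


KL = p*log2(p/q) + (1-p)*log2((1-p)/(1-q)) = 0.277*log2(0.277/0.494) + 0.723*log2(0.723/0.506) = 0.1411

0.1411 bits


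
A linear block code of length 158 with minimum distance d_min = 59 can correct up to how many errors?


Correction capability = floor((d-1)/2) = floor((59-1)/2) = 29

29 errors


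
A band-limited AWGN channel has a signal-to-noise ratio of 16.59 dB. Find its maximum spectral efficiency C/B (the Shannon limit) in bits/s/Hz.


SNR_linear = 10^(16.59/10) = 45.6037; C/B = log2(1 + SNR_linear) = log2(1 + 45.6037) = 5.5424

5.5424 bits/s/Hz


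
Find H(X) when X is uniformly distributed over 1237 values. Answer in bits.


H = log2(n) = log2(1237) = 10.2726

10.2726 bits


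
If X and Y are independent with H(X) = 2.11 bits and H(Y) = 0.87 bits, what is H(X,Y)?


For independent variables, H(X,Y) = H(X) + H(Y) = 2.11 + 0.87 = 2.98

2.98 bits


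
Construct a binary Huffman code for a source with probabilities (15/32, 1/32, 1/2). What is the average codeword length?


Huffman construction (repeatedly merge the two least-probable nodes; each merge adds 1 bit to every symbol beneath it): 1/32 + 15/32 = 1/2; 1/2 + 1/2 = 1. Resulting codeword lengths (in the order the probabilities were given): (2, 2, 1). L_avg = sum(p_i * l_i) = 15/32*2 + 1/32*2 + 1/2*1 = 3/2 = 1.5

1.5 bits


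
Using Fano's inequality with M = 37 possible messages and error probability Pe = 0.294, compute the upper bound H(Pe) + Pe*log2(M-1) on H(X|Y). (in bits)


H(Pe) = -Pe*log2(Pe) - (1-Pe)*log2(1-Pe) = -0.294*log2(0.294) - 0.706*log2(0.706) = 0.519237 + 0.354595 = 0.8738. Pe*log2(M-1) = 0.294*log2(36) = 1.519958. Bound = H(Pe) + Pe*log2(M-1) = 0.519237 + 0.354595 + 1.519958 = 2.3938

2.3938 bits


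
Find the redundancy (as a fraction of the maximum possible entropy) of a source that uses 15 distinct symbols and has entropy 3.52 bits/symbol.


H_max = log2(K) = log2(15) = 3.9069 bits/symbol. Redundancy = 1 - H/H_max = 1 - 3.52/3.9069 = 1 - 0.901 = 0.099

0.099


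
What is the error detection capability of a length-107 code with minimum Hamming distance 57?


Detection capability = d_min - 1 = 57 - 1 = 56

56 errors


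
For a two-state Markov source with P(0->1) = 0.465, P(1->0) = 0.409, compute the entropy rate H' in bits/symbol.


Stationary distribution: pi_0 = p10/(p01+p10) = 0.468, pi_1 = 0.532. Entropy rate H' = pi_0*H(p01) + pi_1*H(p10) = 0.468*0.9965 + 0.532*0.976 = 0.9856

0.9856 bits/symbol


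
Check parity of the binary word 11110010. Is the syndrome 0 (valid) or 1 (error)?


Syndrome = XOR of all bits = 1 XOR 1 XOR 1 XOR 1 XOR 0 XOR 0 XOR 1 XOR 0 = 1

1


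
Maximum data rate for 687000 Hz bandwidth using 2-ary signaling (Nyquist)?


Rate = 2 * B * log2(M) = 2 * 687000 * 1.0 = 1374000.0

1374000.0 bps


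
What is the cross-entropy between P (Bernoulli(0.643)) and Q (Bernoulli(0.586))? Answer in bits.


H(P,Q) = -p*log2(q) - (1-p)*log2(1-q). -0.643*log2(0.586) = 0.495771; -0.357*log2(0.414) = 0.454210. H(P,Q) = 0.495771 + 0.454210 = 0.95

0.95 bits


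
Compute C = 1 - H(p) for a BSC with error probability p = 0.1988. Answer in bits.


H(p) = -p*log2(p) - (1-p)*log2(1-p) = -0.1988*log2(0.1988) - 0.8012*log2(0.8012) = 0.463325 + 0.256196 = 0.7195. C = 1 - H(p) = 1 - 0.7195 = 0.2805

0.2805 bits


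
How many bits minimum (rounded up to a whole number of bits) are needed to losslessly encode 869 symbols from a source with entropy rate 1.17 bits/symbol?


Minimum bits >= n * H = 869 * 1.17 = 1016.73, rounded up to a whole number of bits = 1017

1017 bits


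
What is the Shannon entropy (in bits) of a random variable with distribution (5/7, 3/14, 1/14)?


H = -sum(p_i * log2(p_i)). Terms: -(5/7)*log2(5/7) = 0.346733; -(3/14)*log2(3/14) = 0.476227; -(1/14)*log2(1/14) = 0.271954. H = 0.346733 + 0.476227 + 0.271954 = 1.0949

1.0949 bits


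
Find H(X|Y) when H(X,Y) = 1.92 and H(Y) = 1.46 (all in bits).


H(X|Y) = H(X,Y) - H(Y) = 1.92 - 1.46 = 0.46

0.46 bits


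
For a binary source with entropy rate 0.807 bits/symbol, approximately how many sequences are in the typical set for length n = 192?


log2|A_typical| = nH = 192 * 0.807 = 154.944, so |A_typical| ~ 2^154.944 = 4.393e+46

4.393e+46


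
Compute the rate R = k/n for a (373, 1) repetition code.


Rate = k/n = 1/373

1/373


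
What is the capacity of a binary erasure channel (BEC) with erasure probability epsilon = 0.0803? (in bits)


C = 1 - epsilon = 1 - 0.0803 = 0.9197

0.9197 bits


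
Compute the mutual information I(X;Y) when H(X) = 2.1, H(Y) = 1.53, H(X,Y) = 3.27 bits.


I(X;Y) = H(X) + H(Y) - H(X,Y) = 2.1 + 1.53 - 3.27 = 0.36

0.36 bits


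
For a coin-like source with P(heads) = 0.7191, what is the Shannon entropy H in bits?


H = -p*log2(p) - (1-p)*log2(1-p). -0.7191*log2(0.7191) = 0.342102; -0.2809*log2(0.2809) = 0.514573. H = 0.342102 + 0.514573 = 0.8567

0.8567 bits


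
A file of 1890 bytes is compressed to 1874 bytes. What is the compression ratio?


Ratio = original / compressed = 1890 / 1874 = 1.0085

1.0085


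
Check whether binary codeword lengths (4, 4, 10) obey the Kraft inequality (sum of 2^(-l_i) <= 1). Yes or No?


Kraft sum = sum(2^(-l_i)) = 0.126, need <= 1. Result: satisfied (a binary prefix-free code with these lengths exists)

Yes


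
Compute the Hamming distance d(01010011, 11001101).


Count differing positions: ^ . . ^ ^ ^ ^ . = 5 differences

5


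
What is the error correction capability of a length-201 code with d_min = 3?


Correction capability = floor((d-1)/2) = floor((3-1)/2) = 1

1 errors


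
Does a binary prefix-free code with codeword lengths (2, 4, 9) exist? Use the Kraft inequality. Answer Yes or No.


Kraft sum = sum(2^(-l_i)) = 0.3145, need <= 1. Result: satisfied (a binary prefix-free code with these lengths exists)

Yes


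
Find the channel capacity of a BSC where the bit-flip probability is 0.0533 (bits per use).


H(p) = -p*log2(p) - (1-p)*log2(1-p) = -0.0533*log2(0.0533) - 0.9467*log2(0.9467) = 0.225444 + 0.074809 = 0.3003. C = 1 - H(p) = 1 - 0.3003 = 0.6997

0.6997 bits


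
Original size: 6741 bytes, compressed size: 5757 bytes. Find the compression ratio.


Ratio = original / compressed = 6741 / 5757 = 1.1709

1.1709


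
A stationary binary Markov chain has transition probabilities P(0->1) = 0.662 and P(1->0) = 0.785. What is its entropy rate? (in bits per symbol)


Stationary distribution: pi_0 = p10/(p01+p10) = 0.5425, pi_1 = 0.4575. Entropy rate H' = pi_0*H(p01) + pi_1*H(p10) = 0.5425*0.9229 + 0.4575*0.7509 = 0.8442

0.8442 bits/symbol


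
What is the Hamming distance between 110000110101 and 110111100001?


Count differing positions: . . . ^ ^ ^ . ^ . ^ . . = 5 differences

5


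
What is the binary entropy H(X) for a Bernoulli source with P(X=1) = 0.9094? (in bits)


H = -p*log2(p) - (1-p)*log2(1-p). -0.9094*log2(0.9094) = 0.124600; -0.0906*log2(0.0906) = 0.313870. H = 0.124600 + 0.313870 = 0.4385

0.4385 bits


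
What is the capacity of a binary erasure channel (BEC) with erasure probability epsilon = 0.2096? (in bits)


C = 1 - epsilon = 1 - 0.2096 = 0.7904

0.7904 bits


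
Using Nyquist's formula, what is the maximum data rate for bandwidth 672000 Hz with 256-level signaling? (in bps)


Rate = 2 * B * log2(M) = 2 * 672000 * 8.0 = 10752000.0

10752000.0 bps


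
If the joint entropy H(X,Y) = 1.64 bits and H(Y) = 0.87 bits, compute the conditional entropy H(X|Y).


H(X|Y) = H(X,Y) - H(Y) = 1.64 - 0.87 = 0.77

0.77 bits


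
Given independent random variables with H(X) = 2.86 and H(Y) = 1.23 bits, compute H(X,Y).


For independent variables, H(X,Y) = H(X) + H(Y) = 2.86 + 1.23 = 4.09

4.09 bits


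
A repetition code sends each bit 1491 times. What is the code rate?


Rate = k/n = 1/1491

1/1491


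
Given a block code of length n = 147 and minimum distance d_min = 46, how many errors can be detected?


Detection capability = d_min - 1 = 46 - 1 = 45

45 errors


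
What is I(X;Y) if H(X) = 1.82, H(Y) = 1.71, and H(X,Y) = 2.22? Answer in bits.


I(X;Y) = H(X) + H(Y) - H(X,Y) = 1.82 + 1.71 - 2.22 = 1.31

1.31 bits


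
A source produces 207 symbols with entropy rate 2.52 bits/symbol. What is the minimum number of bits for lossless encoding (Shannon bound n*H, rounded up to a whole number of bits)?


Minimum bits >= n * H = 207 * 2.52 = 521.64, rounded up to a whole number of bits = 522

522 bits


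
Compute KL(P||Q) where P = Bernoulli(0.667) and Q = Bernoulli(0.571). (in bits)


KL = p*log2(p/q) + (1-p)*log2((1-p)/(1-q)) = 0.667*log2(0.667/0.571) + 0.333*log2(0.333/0.429) = 0.0278

0.0278 bits


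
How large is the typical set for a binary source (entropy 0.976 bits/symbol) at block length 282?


log2|A_typical| = nH = 282 * 0.976 = 275.232, so |A_typical| ~ 2^275.232 = 7.130e+82

7.130e+82


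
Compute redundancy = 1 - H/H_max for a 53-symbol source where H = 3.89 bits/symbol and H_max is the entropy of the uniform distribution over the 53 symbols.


H_max = log2(K) = log2(53) = 5.7279 bits/symbol. Redundancy = 1 - H/H_max = 1 - 3.89/5.7279 = 1 - 0.6791 = 0.3209

0.3209


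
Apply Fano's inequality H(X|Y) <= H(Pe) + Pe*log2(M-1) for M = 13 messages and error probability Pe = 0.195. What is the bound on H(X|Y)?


H(Pe) = -Pe*log2(Pe) - (1-Pe)*log2(1-Pe) = -0.195*log2(0.195) - 0.805*log2(0.805) = 0.459899 + 0.251916 = 0.7118. Pe*log2(M-1) = 0.195*log2(12) = 0.699068. Bound = H(Pe) + Pe*log2(M-1) = 0.459899 + 0.251916 + 0.699068 = 1.4109

1.4109 bits


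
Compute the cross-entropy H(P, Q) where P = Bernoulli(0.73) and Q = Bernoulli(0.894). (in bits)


H(P,Q) = -p*log2(q) - (1-p)*log2(1-q). -0.73*log2(0.894) = 0.118007; -0.27*log2(0.106) = 0.874223. H(P,Q) = 0.118007 + 0.874223 = 0.9922

0.9922 bits


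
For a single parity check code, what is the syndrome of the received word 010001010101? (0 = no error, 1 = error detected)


Syndrome = XOR of all bits = 0 XOR 1 XOR 0 XOR 0 XOR 0 XOR 1 XOR 0 XOR 1 XOR 0 XOR 1 XOR 0 XOR 1 = 1

1


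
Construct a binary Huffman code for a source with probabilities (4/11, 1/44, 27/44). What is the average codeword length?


Huffman construction (repeatedly merge the two least-probable nodes; each merge adds 1 bit to every symbol beneath it): 1/44 + 4/11 = 17/44; 17/44 + 27/44 = 1. Resulting codeword lengths (in the order the probabilities were given): (2, 2, 1). L_avg = sum(p_i * l_i) = 4/11*2 + 1/44*2 + 27/44*1 = 61/44 = 1.3864

1.3864 bits


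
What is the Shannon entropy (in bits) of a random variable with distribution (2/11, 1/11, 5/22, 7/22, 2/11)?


H = -sum(p_i * log2(p_i)). Terms: -(2/11)*log2(2/11) = 0.447169; -(1/11)*log2(1/11) = 0.314494; -(5/22)*log2(5/22) = 0.485796; -(7/22)*log2(7/22) = 0.525661; -(2/11)*log2(2/11) = 0.447169. H = 0.447169 + 0.314494 + 0.485796 + 0.525661 + 0.447169 = 2.2203

2.2203 bits


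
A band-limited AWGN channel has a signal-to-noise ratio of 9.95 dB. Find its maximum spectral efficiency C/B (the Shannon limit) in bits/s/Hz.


SNR_linear = 10^(9.95/10) = 9.8855; C/B = log2(1 + SNR_linear) = log2(1 + 9.8855) = 3.4443

3.4443 bits/s/Hz


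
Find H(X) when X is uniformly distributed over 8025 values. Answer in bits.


H = log2(n) = log2(8025) = 12.9703

12.9703 bits


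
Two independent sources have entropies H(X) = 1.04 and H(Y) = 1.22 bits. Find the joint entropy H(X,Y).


For independent variables, H(X,Y) = H(X) + H(Y) = 1.04 + 1.22 = 2.26

2.26 bits


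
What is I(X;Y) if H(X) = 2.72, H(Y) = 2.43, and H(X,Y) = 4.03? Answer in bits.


I(X;Y) = H(X) + H(Y) - H(X,Y) = 2.72 + 2.43 - 4.03 = 1.12

1.12 bits


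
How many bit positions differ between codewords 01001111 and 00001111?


Count differing positions: . ^ . . . . . . = 1 differences

1


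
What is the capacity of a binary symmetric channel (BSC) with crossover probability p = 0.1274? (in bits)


H(p) = -p*log2(p) - (1-p)*log2(1-p) = -0.1274*log2(0.1274) - 0.8726*log2(0.8726) = 0.378705 + 0.171560 = 0.5503. C = 1 - H(p) = 1 - 0.5503 = 0.4497

0.4497 bits


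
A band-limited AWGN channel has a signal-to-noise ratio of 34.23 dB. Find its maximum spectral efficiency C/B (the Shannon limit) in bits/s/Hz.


SNR_linear = 10^(34.23/10) = 2648.5001; C/B = log2(1 + SNR_linear) = log2(1 + 2648.5001) = 11.3715

11.3715 bits/s/Hz


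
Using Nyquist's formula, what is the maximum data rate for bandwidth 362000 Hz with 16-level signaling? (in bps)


Rate = 2 * B * log2(M) = 2 * 362000 * 4.0 = 2896000.0

2896000.0 bps


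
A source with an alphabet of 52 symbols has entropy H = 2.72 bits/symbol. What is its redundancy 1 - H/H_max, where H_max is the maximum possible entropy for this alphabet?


H_max = log2(K) = log2(52) = 5.7004 bits/symbol. Redundancy = 1 - H/H_max = 1 - 2.72/5.7004 = 1 - 0.4772 = 0.5228

0.5228


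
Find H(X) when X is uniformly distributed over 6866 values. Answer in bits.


H = log2(n) = log2(6866) = 12.7453

12.7453 bits


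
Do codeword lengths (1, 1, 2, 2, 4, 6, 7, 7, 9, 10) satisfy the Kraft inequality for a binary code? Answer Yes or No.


Kraft sum = sum(2^(-l_i)) = 1.5967, need <= 1. Result: violated (a binary prefix-free code with these lengths cannot exist)

No


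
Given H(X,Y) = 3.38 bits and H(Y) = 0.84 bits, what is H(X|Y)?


H(X|Y) = H(X,Y) - H(Y) = 3.38 - 0.84 = 2.54

2.54 bits


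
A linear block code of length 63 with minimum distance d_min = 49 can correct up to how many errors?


Correction capability = floor((d-1)/2) = floor((49-1)/2) = 24

24 errors


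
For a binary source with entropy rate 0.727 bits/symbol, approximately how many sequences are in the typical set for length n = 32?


log2|A_typical| = nH = 32 * 0.727 = 23.264, so |A_typical| ~ 2^23.264 = 1.007e+07

1.007e+07


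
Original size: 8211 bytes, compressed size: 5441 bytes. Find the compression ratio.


Ratio = original / compressed = 8211 / 5441 = 1.5091

1.5091


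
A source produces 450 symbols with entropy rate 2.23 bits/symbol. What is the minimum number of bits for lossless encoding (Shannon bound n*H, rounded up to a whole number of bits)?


Minimum bits >= n * H = 450 * 2.23 = 1003.5, rounded up to a whole number of bits = 1004

1004 bits


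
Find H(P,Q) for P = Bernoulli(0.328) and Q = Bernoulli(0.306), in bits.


H(P,Q) = -p*log2(q) - (1-p)*log2(1-q). -0.328*log2(0.306) = 0.560354; -0.672*log2(0.694) = 0.354139. H(P,Q) = 0.560354 + 0.354139 = 0.9145

0.9145 bits


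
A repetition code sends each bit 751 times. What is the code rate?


Rate = k/n = 1/751

1/751


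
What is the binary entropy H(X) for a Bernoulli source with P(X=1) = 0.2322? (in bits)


H = -p*log2(p) - (1-p)*log2(1-p). -0.2322*log2(0.2322) = 0.489143; -0.7678*log2(0.7678) = 0.292683. H = 0.489143 + 0.292683 = 0.7818

0.7818 bits


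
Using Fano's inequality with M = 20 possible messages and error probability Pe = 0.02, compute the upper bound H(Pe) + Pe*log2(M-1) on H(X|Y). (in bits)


H(Pe) = -Pe*log2(Pe) - (1-Pe)*log2(1-Pe) = -0.02*log2(0.02) - 0.98*log2(0.98) = 0.112877 + 0.028563 = 0.1414. Pe*log2(M-1) = 0.02*log2(19) = 0.084959. Bound = H(Pe) + Pe*log2(M-1) = 0.112877 + 0.028563 + 0.084959 = 0.2264

0.2264 bits


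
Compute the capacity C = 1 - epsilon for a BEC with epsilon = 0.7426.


C = 1 - epsilon = 1 - 0.7426 = 0.2574

0.2574 bits


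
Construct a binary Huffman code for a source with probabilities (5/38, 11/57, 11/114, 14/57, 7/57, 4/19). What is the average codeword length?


Huffman construction (repeatedly merge the two least-probable nodes; each merge adds 1 bit to every symbol beneath it): 11/114 + 7/57 = 25/114; 5/38 + 11/57 = 37/114; 4/19 + 25/114 = 49/114; 14/57 + 37/114 = 65/114; 49/114 + 65/114 = 1. Resulting codeword lengths (in the order the probabilities were given): (3, 3, 3, 2, 3, 2). L_avg = sum(p_i * l_i) = 5/38*3 + 11/57*3 + 11/114*3 + 14/57*2 + 7/57*3 + 4/19*2 = 145/57 = 2.5439

2.5439 bits


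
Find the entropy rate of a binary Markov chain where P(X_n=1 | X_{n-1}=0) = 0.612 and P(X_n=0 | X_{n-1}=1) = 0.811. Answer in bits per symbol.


Stationary distribution: pi_0 = p10/(p01+p10) = 0.5699, pi_1 = 0.4301. Entropy rate H' = pi_0*H(p01) + pi_1*H(p10) = 0.5699*0.9635 + 0.4301*0.6994 = 0.8499

0.8499 bits/symbol


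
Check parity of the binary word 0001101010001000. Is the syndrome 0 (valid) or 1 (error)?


Syndrome = XOR of all bits = 0 XOR 0 XOR 0 XOR 1 XOR 1 XOR 0 XOR 1 XOR 0 XOR 1 XOR 0 XOR 0 XOR 0 XOR 1 XOR 0 XOR 0 XOR 0 = 1

1


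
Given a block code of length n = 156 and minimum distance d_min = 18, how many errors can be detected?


Detection capability = d_min - 1 = 18 - 1 = 17

17 errors


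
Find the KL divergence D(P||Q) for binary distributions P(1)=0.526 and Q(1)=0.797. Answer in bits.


KL = p*log2(p/q) + (1-p)*log2((1-p)/(1-q)) = 0.526*log2(0.526/0.797) + 0.474*log2(0.474/0.203) = 0.2645

0.2645 bits


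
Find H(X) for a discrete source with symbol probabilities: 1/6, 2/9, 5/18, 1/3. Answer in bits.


H = -sum(p_i * log2(p_i)). Terms: -(1/6)*log2(1/6) = 0.430827; -(2/9)*log2(2/9) = 0.482206; -(5/18)*log2(5/18) = 0.513332; -(1/3)*log2(1/3) = 0.528321. H = 0.430827 + 0.482206 + 0.513332 + 0.528321 = 1.9547

1.9547 bits


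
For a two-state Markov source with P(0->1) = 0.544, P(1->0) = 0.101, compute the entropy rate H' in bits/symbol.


Stationary distribution: pi_0 = p10/(p01+p10) = 0.1566, pi_1 = 0.8434. Entropy rate H' = pi_0*H(p01) + pi_1*H(p10) = 0.1566*0.9944 + 0.8434*0.4722 = 0.5539

0.5539 bits/symbol


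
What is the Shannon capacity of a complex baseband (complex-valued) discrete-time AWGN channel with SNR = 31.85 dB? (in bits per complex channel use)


SNR_linear = 10^(31.85/10) = 1531.0875; C = log2(1 + SNR_linear) = log2(1 + 1531.0875) = 10.5813

10.5813 bits/channel use


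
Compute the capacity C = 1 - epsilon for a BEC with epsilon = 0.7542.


C = 1 - epsilon = 1 - 0.7542 = 0.2458

0.2458 bits


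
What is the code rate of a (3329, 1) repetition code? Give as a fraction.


Rate = k/n = 1/3329

1/3329


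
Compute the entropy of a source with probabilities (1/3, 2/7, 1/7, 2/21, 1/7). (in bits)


H = -sum(p_i * log2(p_i)). Terms: -(1/3)*log2(1/3) = 0.528321; -(2/7)*log2(2/7) = 0.516387; -(1/7)*log2(1/7) = 0.401051; -(2/21)*log2(2/21) = 0.323078; -(1/7)*log2(1/7) = 0.401051. H = 0.528321 + 0.516387 + 0.401051 + 0.323078 + 0.401051 = 2.1699

2.1699 bits


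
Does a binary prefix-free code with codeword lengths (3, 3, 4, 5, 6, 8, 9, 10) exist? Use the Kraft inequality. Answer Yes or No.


Kraft sum = sum(2^(-l_i)) = 0.3662, need <= 1. Result: satisfied (a binary prefix-free code with these lengths exists)

Yes


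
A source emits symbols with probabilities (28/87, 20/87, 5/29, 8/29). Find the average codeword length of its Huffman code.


Huffman construction (repeatedly merge the two least-probable nodes; each merge adds 1 bit to every symbol beneath it): 5/29 + 20/87 = 35/87; 8/29 + 28/87 = 52/87; 35/87 + 52/87 = 1. Resulting codeword lengths (in the order the probabilities were given): (2, 2, 2, 2). L_avg = sum(p_i * l_i) = 28/87*2 + 20/87*2 + 5/29*2 + 8/29*2 = 2

2.0 bits


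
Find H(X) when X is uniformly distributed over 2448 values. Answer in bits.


H = log2(n) = log2(2448) = 11.2574

11.2574 bits


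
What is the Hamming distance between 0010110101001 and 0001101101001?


Count differing positions: . . ^ ^ . ^ ^ . . . . . . = 4 differences

4


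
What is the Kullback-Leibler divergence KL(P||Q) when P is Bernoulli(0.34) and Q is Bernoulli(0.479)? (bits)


KL = p*log2(p/q) + (1-p)*log2((1-p)/(1-q)) = 0.34*log2(0.34/0.479) + 0.66*log2(0.66/0.521) = 0.0571

0.0571 bits


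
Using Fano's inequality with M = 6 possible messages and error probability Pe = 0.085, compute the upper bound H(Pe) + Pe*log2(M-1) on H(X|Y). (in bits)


H(Pe) = -Pe*log2(Pe) - (1-Pe)*log2(1-Pe) = -0.085*log2(0.085) - 0.915*log2(0.915) = 0.302293 + 0.117263 = 0.4196. Pe*log2(M-1) = 0.085*log2(5) = 0.197364. Bound = H(Pe) + Pe*log2(M-1) = 0.302293 + 0.117263 + 0.197364 = 0.6169

0.6169 bits


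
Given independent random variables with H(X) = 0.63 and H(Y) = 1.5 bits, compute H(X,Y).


For independent variables, H(X,Y) = H(X) + H(Y) = 0.63 + 1.5 = 2.13

2.13 bits


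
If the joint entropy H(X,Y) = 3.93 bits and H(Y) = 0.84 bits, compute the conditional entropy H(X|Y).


H(X|Y) = H(X,Y) - H(Y) = 3.93 - 0.84 = 3.09

3.09 bits


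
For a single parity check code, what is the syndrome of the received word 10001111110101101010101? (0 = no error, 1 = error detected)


Syndrome = XOR of all bits = 1 XOR 0 XOR 0 XOR 0 XOR 1 XOR 1 XOR 1 XOR 1 XOR 1 XOR 1 XOR 0 XOR 1 XOR 0 XOR 1 XOR 1 XOR 0 XOR 1 XOR 0 XOR 1 XOR 0 XOR 1 XOR 0 XOR 1 = 0

0


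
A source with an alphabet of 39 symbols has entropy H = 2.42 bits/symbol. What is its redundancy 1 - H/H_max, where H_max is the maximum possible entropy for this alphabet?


H_max = log2(K) = log2(39) = 5.2854 bits/symbol. Redundancy = 1 - H/H_max = 1 - 2.42/5.2854 = 1 - 0.4579 = 0.5421

0.5421


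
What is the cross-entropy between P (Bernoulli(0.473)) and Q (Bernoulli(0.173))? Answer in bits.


H(P,Q) = -p*log2(q) - (1-p)*log2(1-q). -0.473*log2(0.173) = 1.197237; -0.527*log2(0.827) = 0.144419. H(P,Q) = 1.197237 + 0.144419 = 1.3417

1.3417 bits
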